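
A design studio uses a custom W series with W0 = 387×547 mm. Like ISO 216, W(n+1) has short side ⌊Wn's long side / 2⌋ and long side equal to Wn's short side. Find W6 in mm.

W1: ⌊547/2⌋ × 387 = 273 × 387 mm
W2: ⌊387/2⌋ × 273 = 193 × 273 mm
W3: ⌊273/2⌋ × 193 = 136 × 193 mm
W4: ⌊193/2⌋ × 136 = 96 × 136 mm
W5: ⌊136/2⌋ × 96 = 68 × 96 mm
W6: ⌊96/2⌋ × 68 = 48 × 68 mm

48 × 68 mm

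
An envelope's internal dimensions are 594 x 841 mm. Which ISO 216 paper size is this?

Aspect ratio 841/594 ≈ 1.416 — close to the ISO √2 ≈ 1.414.
In the A-series (A0 area = 1 m²): A1 = 594 × 841 mm.

A1 (594 × 841 mm)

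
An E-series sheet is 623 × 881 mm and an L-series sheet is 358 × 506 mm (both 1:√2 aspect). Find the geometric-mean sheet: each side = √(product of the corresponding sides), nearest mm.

Short side: √(623 · 358) = √223034 ≈ 472.3 → 472 mm
Long side: √(881 · 506) = √445786 ≈ 667.7 → 668 mm

472 × 668 mm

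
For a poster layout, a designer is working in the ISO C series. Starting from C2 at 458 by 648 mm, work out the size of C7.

C3: ⌊648/2⌋ × 458 = 324 × 458 mm
C4: ⌊458/2⌋ × 324 = 229 × 324 mm
C5: ⌊324/2⌋ × 229 = 162 × 229 mm
C6: ⌊229/2⌋ × 162 = 114 × 162 mm
C7: ⌊162/2⌋ × 114 = 81 × 114 mm

81 × 114 mm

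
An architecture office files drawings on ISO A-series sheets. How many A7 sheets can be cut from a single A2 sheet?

32

A2 = 420 × 594 mm; A7 = 74 × 105 mm.
Each halving step doubles the count; 5 steps from A2 to A7.
2^5 = 32.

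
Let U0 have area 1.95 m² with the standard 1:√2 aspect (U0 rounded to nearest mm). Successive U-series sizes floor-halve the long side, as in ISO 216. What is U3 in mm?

Let U0's short side be w mm. w · w√2 = 1.95 m² = 1,950,000 mm², so w ≈ 1174.2 mm and w√2 ≈ 1660.6 mm → U0 = 1174 × 1661 mm.
U1: ⌊1661/2⌋ × 1174 = 830 × 1174 mm
U2: ⌊1174/2⌋ × 830 = 587 × 830 mm
U3: ⌊830/2⌋ × 587 = 415 × 587 mm

415 × 587 mm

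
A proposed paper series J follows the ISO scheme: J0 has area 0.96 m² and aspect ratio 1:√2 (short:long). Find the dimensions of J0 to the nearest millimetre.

824 × 1165 mm

Let the short side be w mm. Then w · w√2 = 0.96 m² = 960,000 mm².
w² = 960,000/√2, so w ≈ 823.9 mm; long side = w√2 ≈ 1165.2 mm.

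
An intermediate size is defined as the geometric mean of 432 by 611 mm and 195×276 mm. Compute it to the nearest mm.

Short side: √(432 · 195) = √84240 ≈ 290.2 → 290 mm
Long side: √(611 · 276) = √168636 ≈ 410.7 → 411 mm

290 × 411 mm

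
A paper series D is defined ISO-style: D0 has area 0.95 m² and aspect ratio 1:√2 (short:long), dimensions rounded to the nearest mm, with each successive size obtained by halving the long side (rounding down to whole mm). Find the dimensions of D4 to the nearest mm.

205 × 289 mm

Let D0's short side be w mm. w · w√2 = 0.95 m² = 950,000 mm², so w ≈ 819.6 mm and w√2 ≈ 1159.1 mm → D0 = 820 × 1159 mm.
D1: ⌊1159/2⌋ × 820 = 579 × 820 mm
D2: ⌊820/2⌋ × 579 = 410 × 579 mm
D3: ⌊579/2⌋ × 410 = 289 × 410 mm
D4: ⌊410/2⌋ × 289 = 205 × 289 mm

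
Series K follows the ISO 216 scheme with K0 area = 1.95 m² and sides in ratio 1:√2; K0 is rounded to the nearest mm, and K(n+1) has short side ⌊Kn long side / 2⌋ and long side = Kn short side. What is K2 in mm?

587 × 830 mm

Let K0's short side be w mm. w · w√2 = 1.95 m² = 1,950,000 mm², so w ≈ 1174.2 mm and w√2 ≈ 1660.6 mm → K0 = 1174 × 1661 mm.
K1: ⌊1661/2⌋ × 1174 = 830 × 1174 mm
K2: ⌊1174/2⌋ × 830 = 587 × 830 mm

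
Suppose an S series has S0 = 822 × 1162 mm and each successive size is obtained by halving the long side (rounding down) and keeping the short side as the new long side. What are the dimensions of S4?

205 × 290 mm

S1 = 581 × 822 mm (from S0 by 1 halving).
S2: ⌊822/2⌋ × 581 = 411 × 581 mm
S3: ⌊581/2⌋ × 411 = 290 × 411 mm
S4: ⌊411/2⌋ × 290 = 205 × 290 mm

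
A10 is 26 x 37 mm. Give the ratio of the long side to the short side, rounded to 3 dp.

1.423

37 / 26 = 1.423
ISO 216 targets √2 ≈ 1.414; the +0.009 deviation is from mm rounding.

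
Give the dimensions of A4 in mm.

A0 = 841 × 1189 mm (A0 has area 1 m², aspect 1:√2).
A1: ⌊1189/2⌋ × 841 = 594 × 841 mm
A2: ⌊841/2⌋ × 594 = 420 × 594 mm
A3: ⌊594/2⌋ × 420 = 297 × 420 mm
A4: ⌊420/2⌋ × 297 = 210 × 297 mm

210 × 297 mm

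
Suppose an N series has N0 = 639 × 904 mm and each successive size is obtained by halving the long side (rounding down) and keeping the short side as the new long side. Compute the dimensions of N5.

N1 = 452 × 639 mm (from N0 by 1 halving).
N2: ⌊639/2⌋ × 452 = 319 × 452 mm
N3: ⌊452/2⌋ × 319 = 226 × 319 mm
N4: ⌊319/2⌋ × 226 = 159 × 226 mm
N5: ⌊226/2⌋ × 159 = 113 × 159 mm

113 × 159 mm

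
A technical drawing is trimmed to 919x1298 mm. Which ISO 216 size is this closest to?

Aspect ratio 1298/919 ≈ 1.412 — close to the ISO √2 ≈ 1.414.
In the C-series (envelope sizes, between A and B): C0 = 917 × 1297 mm.
Off by 3 mm total — nearest standard size.

C0 (917 × 1297 mm)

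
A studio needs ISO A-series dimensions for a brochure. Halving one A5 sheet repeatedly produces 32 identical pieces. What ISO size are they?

A10

32 = 2^5, so 5 halving steps.
A5 → A6 → … → A10 after 5 steps.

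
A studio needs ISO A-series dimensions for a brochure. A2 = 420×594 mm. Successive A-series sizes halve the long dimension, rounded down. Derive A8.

A3: ⌊594/2⌋ × 420 = 297 × 420 mm
A4: ⌊420/2⌋ × 297 = 210 × 297 mm
A5: ⌊297/2⌋ × 210 = 148 × 210 mm
A6: ⌊210/2⌋ × 148 = 105 × 148 mm
A7: ⌊148/2⌋ × 105 = 74 × 105 mm
A8: ⌊105/2⌋ × 74 = 52 × 74 mm

52 × 74 mm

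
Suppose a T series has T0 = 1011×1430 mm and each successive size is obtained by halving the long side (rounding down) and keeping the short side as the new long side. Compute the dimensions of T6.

126 × 178 mm

T1: ⌊1430/2⌋ × 1011 = 715 × 1011 mm
T2: ⌊1011/2⌋ × 715 = 505 × 715 mm
T3: ⌊715/2⌋ × 505 = 357 × 505 mm
T4: ⌊505/2⌋ × 357 = 252 × 357 mm
T5: ⌊357/2⌋ × 252 = 178 × 252 mm
T6: ⌊252/2⌋ × 178 = 126 × 178 mm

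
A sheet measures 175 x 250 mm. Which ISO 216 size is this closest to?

Aspect ratio 250/175 ≈ 1.429 — close to the ISO √2 ≈ 1.414.
In the B-series (B0 = 1000 × 1414 mm): B5 = 176 × 250 mm.
Off by 1 mm total — nearest standard size.

B5 (176 × 250 mm)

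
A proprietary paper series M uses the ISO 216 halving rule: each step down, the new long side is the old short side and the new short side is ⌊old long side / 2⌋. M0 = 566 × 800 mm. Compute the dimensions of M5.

M1: ⌊800/2⌋ × 566 = 400 × 566 mm
M2: ⌊566/2⌋ × 400 = 283 × 400 mm
M3: ⌊400/2⌋ × 283 = 200 × 283 mm
M4: ⌊283/2⌋ × 200 = 141 × 200 mm
M5: ⌊200/2⌋ × 141 = 100 × 141 mm

100 × 141 mm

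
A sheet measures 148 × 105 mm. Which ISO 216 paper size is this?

A6 (105 × 148 mm)

Aspect ratio 148/105 ≈ 1.410 — close to the ISO √2 ≈ 1.414.
In the A-series (A0 area = 1 m²): A6 = 105 × 148 mm.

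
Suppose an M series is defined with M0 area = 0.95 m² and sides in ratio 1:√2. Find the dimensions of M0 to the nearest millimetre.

Let the short side be w mm. Then w · w√2 = 0.95 m² = 950,000 mm².
w² = 950,000/√2, so w ≈ 819.6 mm; long side = w√2 ≈ 1159.1 mm.

820 × 1159 mm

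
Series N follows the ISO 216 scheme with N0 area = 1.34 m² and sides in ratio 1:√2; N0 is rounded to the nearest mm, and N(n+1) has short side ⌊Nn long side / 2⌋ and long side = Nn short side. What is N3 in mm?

Let N0's short side be w mm. w · w√2 = 1.34 m² = 1,340,000 mm², so w ≈ 973.4 mm and w√2 ≈ 1376.6 mm → N0 = 973 × 1377 mm.
N1: ⌊1377/2⌋ × 973 = 688 × 973 mm
N2: ⌊973/2⌋ × 688 = 486 × 688 mm
N3: ⌊688/2⌋ × 486 = 344 × 486 mm

344 × 486 mm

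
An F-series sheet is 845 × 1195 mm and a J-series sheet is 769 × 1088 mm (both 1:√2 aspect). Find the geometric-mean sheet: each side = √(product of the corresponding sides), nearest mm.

806 × 1140 mm

Short side: √(845 · 769) = √649805 ≈ 806.1 → 806 mm
Long side: √(1195 · 1088) = √1300160 ≈ 1140.2 → 1140 mm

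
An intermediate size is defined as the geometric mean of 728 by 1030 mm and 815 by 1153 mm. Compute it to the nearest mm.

770 × 1090 mm

Short side: √(728 · 815) = √593320 ≈ 770.3 → 770 mm
Long side: √(1030 · 1153) = √1187590 ≈ 1089.8 → 1090 mm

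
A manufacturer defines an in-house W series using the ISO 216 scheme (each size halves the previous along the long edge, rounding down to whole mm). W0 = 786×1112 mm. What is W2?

W1: ⌊1112/2⌋ × 786 = 556 × 786 mm
W2: ⌊786/2⌋ × 556 = 393 × 556 mm

393 × 556 mm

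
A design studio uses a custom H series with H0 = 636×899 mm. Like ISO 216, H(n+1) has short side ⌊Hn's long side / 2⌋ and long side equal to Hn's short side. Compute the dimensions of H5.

112 × 159 mm

H1: ⌊899/2⌋ × 636 = 449 × 636 mm
H2: ⌊636/2⌋ × 449 = 318 × 449 mm
H3: ⌊449/2⌋ × 318 = 224 × 318 mm
H4: ⌊318/2⌋ × 224 = 159 × 224 mm
H5: ⌊224/2⌋ × 159 = 112 × 159 mm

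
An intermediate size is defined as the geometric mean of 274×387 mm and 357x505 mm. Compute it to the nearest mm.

Short side: √(274 · 357) = √97818 ≈ 312.8 → 313 mm
Long side: √(387 · 505) = √195435 ≈ 442.1 → 442 mm

313 × 442 mm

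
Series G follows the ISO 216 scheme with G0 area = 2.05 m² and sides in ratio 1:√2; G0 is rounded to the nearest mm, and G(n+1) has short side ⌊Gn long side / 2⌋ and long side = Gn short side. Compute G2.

602 × 851 mm

Let G0's short side be w mm. w · w√2 = 2.05 m² = 2,050,000 mm², so w ≈ 1204.0 mm and w√2 ≈ 1702.7 mm → G0 = 1204 × 1703 mm.
G1: ⌊1703/2⌋ × 1204 = 851 × 1204 mm
G2: ⌊1204/2⌋ × 851 = 602 × 851 mm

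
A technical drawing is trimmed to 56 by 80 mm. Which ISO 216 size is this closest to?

C8 (57 × 81 mm)

Aspect ratio 80/56 ≈ 1.429 — close to the ISO √2 ≈ 1.414.
In the C-series (envelope sizes, between A and B): C8 = 57 × 81 mm.
Off by 2 mm total — nearest standard size.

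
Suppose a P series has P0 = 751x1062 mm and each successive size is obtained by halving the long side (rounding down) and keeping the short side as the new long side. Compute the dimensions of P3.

265 × 375 mm

P1: ⌊1062/2⌋ × 751 = 531 × 751 mm
P2: ⌊751/2⌋ × 531 = 375 × 531 mm
P3: ⌊531/2⌋ × 375 = 265 × 375 mm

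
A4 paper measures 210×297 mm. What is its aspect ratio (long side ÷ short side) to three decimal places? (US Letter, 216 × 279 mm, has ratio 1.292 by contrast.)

1.414

297 / 210 = 1.414
Matches √2 ≈ 1.414 — the ISO 216 defining ratio.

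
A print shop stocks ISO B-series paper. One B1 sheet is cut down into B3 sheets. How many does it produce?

4

Each ISO step halves the sheet: 1 × B1 → 2 × B2 → 4 × B3
From B1 to B3 is 2 halving steps: 2^2 = 4.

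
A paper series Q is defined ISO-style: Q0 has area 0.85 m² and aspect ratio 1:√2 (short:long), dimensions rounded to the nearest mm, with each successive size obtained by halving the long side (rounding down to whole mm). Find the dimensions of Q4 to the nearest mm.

193 × 274 mm

Let Q0's short side be w mm. w · w√2 = 0.85 m² = 850,000 mm², so w ≈ 775.3 mm and w√2 ≈ 1096.4 mm → Q0 = 775 × 1096 mm.
Q1: ⌊1096/2⌋ × 775 = 548 × 775 mm
Q2: ⌊775/2⌋ × 548 = 387 × 548 mm
Q3: ⌊548/2⌋ × 387 = 274 × 387 mm
Q4: ⌊387/2⌋ × 274 = 193 × 274 mm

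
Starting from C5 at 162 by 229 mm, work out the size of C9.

C6: ⌊229/2⌋ × 162 = 114 × 162 mm
C7: ⌊162/2⌋ × 114 = 81 × 114 mm
C8: ⌊114/2⌋ × 81 = 57 × 81 mm
C9: ⌊81/2⌋ × 57 = 40 × 57 mm

40 × 57 mm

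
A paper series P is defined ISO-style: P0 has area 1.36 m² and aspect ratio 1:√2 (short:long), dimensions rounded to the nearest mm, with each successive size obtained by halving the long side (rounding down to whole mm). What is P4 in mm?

245 × 346 mm

Let P0's short side be w mm. w · w√2 = 1.36 m² = 1,360,000 mm², so w ≈ 980.6 mm and w√2 ≈ 1386.8 mm → P0 = 981 × 1387 mm.
P1: ⌊1387/2⌋ × 981 = 693 × 981 mm
P2: ⌊981/2⌋ × 693 = 490 × 693 mm
P3: ⌊693/2⌋ × 490 = 346 × 490 mm
P4: ⌊490/2⌋ × 346 = 245 × 346 mm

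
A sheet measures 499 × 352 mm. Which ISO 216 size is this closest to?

B3 (353 × 500 mm)

Aspect ratio 499/352 ≈ 1.418 — close to the ISO √2 ≈ 1.414.
In the B-series (B0 = 1000 × 1414 mm): B3 = 353 × 500 mm.
Off by 2 mm total — nearest standard size.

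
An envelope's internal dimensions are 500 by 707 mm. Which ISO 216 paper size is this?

Aspect ratio 707/500 ≈ 1.414 — close to the ISO √2 ≈ 1.414.
In the B-series (B0 = 1000 × 1414 mm): B2 = 500 × 707 mm.

B2 (500 × 707 mm)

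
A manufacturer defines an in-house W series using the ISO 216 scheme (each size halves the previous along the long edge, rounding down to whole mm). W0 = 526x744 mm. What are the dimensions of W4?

W1: ⌊744/2⌋ × 526 = 372 × 526 mm
W2: ⌊526/2⌋ × 372 = 263 × 372 mm
W3: ⌊372/2⌋ × 263 = 186 × 263 mm
W4: ⌊263/2⌋ × 186 = 131 × 186 mm

131 × 186 mm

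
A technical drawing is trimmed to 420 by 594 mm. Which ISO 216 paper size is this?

A2 (420 × 594 mm)

Aspect ratio 594/420 ≈ 1.414 — close to the ISO √2 ≈ 1.414.
In the A-series (A0 area = 1 m²): A2 = 420 × 594 mm.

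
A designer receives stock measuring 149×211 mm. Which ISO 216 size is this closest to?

Aspect ratio 211/149 ≈ 1.416 — close to the ISO √2 ≈ 1.414.
In the A-series (A0 area = 1 m²): A5 = 148 × 210 mm.
Off by 2 mm total — nearest standard size.

A5 (148 × 210 mm)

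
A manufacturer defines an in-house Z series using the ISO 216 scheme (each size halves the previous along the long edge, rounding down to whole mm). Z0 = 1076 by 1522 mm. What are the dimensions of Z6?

134 × 190 mm

Z1: ⌊1522/2⌋ × 1076 = 761 × 1076 mm
Z2: ⌊1076/2⌋ × 761 = 538 × 761 mm
Z3: ⌊761/2⌋ × 538 = 380 × 538 mm
Z4: ⌊538/2⌋ × 380 = 269 × 380 mm
Z5: ⌊380/2⌋ × 269 = 190 × 269 mm
Z6: ⌊269/2⌋ × 190 = 134 × 190 mm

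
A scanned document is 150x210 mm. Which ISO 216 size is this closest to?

Aspect ratio 210/150 ≈ 1.400 — close to the ISO √2 ≈ 1.414.
In the A-series (A0 area = 1 m²): A5 = 148 × 210 mm.
Off by 2 mm total — nearest standard size.

A5 (148 × 210 mm)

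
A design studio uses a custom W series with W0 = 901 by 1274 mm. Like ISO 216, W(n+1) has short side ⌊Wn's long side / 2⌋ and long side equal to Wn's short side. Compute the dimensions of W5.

159 × 225 mm

W1: ⌊1274/2⌋ × 901 = 637 × 901 mm
W2: ⌊901/2⌋ × 637 = 450 × 637 mm
W3: ⌊637/2⌋ × 450 = 318 × 450 mm
W4: ⌊450/2⌋ × 318 = 225 × 318 mm
W5: ⌊318/2⌋ × 225 = 159 × 225 mm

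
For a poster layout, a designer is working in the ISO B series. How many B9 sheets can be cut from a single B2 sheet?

Each ISO step halves the sheet: 1 × B2 → 2 × B3 → 4 × B4 → 8 × B5 → …
From B2 to B9 is 7 halving steps: 2^7 = 128.

128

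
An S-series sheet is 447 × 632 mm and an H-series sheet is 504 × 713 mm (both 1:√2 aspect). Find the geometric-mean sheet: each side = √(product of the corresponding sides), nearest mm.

Short side: √(447 · 504) = √225288 ≈ 474.6 → 475 mm
Long side: √(632 · 713) = √450616 ≈ 671.3 → 671 mm

475 × 671 mm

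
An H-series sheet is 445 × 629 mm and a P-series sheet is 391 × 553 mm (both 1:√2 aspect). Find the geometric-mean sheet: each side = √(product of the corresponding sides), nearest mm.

Short side: √(445 · 391) = √173995 ≈ 417.1 → 417 mm
Long side: √(629 · 553) = √347837 ≈ 589.8 → 590 mm

417 × 590 mm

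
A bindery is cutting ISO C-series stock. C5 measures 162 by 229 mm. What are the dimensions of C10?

28 × 40 mm

C6: ⌊229/2⌋ × 162 = 114 × 162 mm
C7: ⌊162/2⌋ × 114 = 81 × 114 mm
C8: ⌊114/2⌋ × 81 = 57 × 81 mm
C9: ⌊81/2⌋ × 57 = 40 × 57 mm
C10: ⌊57/2⌋ × 40 = 28 × 40 mm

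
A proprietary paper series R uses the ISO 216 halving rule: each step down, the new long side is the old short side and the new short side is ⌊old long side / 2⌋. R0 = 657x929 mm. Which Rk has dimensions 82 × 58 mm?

R7

R0: 657 × 929 mm
R1: 464 × 657 mm
R2: 328 × 464 mm
R3: 232 × 328 mm
R4: 164 × 232 mm
R5: 116 × 164 mm
R6: 82 × 116 mm
R7: 58 × 82 mm
R8: 41 × 58 mm
→ matches R7.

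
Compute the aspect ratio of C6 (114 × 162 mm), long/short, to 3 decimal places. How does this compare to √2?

162 / 114 = 1.421
ISO 216 targets √2 ≈ 1.414; the +0.007 deviation is from mm rounding.

1.421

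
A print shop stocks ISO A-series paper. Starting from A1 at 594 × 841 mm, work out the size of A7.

74 × 105 mm

A2: ⌊841/2⌋ × 594 = 420 × 594 mm
A3: ⌊594/2⌋ × 420 = 297 × 420 mm
A4: ⌊420/2⌋ × 297 = 210 × 297 mm
A5: ⌊297/2⌋ × 210 = 148 × 210 mm
A6: ⌊210/2⌋ × 148 = 105 × 148 mm
A7: ⌊148/2⌋ × 105 = 74 × 105 mm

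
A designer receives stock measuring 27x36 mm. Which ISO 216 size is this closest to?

A10 (26 × 37 mm)

Aspect ratio 36/27 ≈ 1.333 (ISO target is √2 ≈ 1.414).
In the A-series (A0 area = 1 m²): A10 = 26 × 37 mm.
Off by 2 mm total — nearest standard size.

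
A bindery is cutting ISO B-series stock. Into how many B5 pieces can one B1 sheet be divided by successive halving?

B1 = 707 × 1000 mm; B5 = 176 × 250 mm.
Each halving step doubles the count; 4 steps from B1 to B5.
2^4 = 16.

16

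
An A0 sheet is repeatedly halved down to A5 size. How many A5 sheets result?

Each ISO step halves the sheet: 1 × A0 → 2 × A1 → 4 × A2 → 8 × A3 → …
From A0 to A5 is 5 halving steps: 2^5 = 32.

32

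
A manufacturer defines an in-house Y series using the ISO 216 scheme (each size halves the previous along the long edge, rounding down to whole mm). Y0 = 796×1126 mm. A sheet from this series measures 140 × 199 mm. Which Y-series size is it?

Y5

Y0: 796 × 1126 mm
Y1: 563 × 796 mm
Y2: 398 × 563 mm
Y3: 281 × 398 mm
Y4: 199 × 281 mm
Y5: 140 × 199 mm
Y6: 99 × 140 mm
→ matches Y5.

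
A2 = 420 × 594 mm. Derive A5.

A3: ⌊594/2⌋ × 420 = 297 × 420 mm
A4: ⌊420/2⌋ × 297 = 210 × 297 mm
A5: ⌊297/2⌋ × 210 = 148 × 210 mm

148 × 210 mm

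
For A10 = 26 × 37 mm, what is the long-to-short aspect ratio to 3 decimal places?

37 / 26 = 1.423
ISO 216 targets √2 ≈ 1.414; the +0.009 deviation is from mm rounding.

1.423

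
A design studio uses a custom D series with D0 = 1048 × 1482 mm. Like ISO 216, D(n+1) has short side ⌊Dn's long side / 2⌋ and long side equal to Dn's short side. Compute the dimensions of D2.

D1: ⌊1482/2⌋ × 1048 = 741 × 1048 mm
D2: ⌊1048/2⌋ × 741 = 524 × 741 mm

524 × 741 mm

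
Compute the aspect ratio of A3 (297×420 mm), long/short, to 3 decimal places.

1.414

420 / 297 = 1.414
Matches √2 ≈ 1.414 — the ISO 216 defining ratio.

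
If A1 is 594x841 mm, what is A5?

A2: ⌊841/2⌋ × 594 = 420 × 594 mm
A3: ⌊594/2⌋ × 420 = 297 × 420 mm
A4: ⌊420/2⌋ × 297 = 210 × 297 mm
A5: ⌊297/2⌋ × 210 = 148 × 210 mm

148 × 210 mm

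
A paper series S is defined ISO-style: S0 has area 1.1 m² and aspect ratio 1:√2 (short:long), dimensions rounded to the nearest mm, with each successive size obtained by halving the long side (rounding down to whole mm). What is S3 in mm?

Let S0's short side be w mm. w · w√2 = 1.1 m² = 1,100,000 mm², so w ≈ 881.9 mm and w√2 ≈ 1247.3 mm → S0 = 882 × 1247 mm.
S1: ⌊1247/2⌋ × 882 = 623 × 882 mm
S2: ⌊882/2⌋ × 623 = 441 × 623 mm
S3: ⌊623/2⌋ × 441 = 311 × 441 mm

311 × 441 mm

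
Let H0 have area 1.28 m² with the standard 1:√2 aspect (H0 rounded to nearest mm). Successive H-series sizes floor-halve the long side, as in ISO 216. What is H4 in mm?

237 × 336 mm

Let H0's short side be w mm. w · w√2 = 1.28 m² = 1,280,000 mm², so w ≈ 951.4 mm and w√2 ≈ 1345.4 mm → H0 = 951 × 1345 mm.
H1: ⌊1345/2⌋ × 951 = 672 × 951 mm
H2: ⌊951/2⌋ × 672 = 475 × 672 mm
H3: ⌊672/2⌋ × 475 = 336 × 475 mm
H4: ⌊475/2⌋ × 336 = 237 × 336 mm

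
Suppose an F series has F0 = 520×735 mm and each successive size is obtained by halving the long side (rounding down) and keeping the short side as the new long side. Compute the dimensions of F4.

130 × 183 mm

F1 = 367 × 520 mm (from F0 by 1 halving).
F2: ⌊520/2⌋ × 367 = 260 × 367 mm
F3: ⌊367/2⌋ × 260 = 183 × 260 mm
F4: ⌊260/2⌋ × 183 = 130 × 183 mm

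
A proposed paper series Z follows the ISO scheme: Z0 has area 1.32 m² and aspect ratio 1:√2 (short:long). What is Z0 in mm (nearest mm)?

966 × 1366 mm

Let the short side be w mm. Then w · w√2 = 1.32 m² = 1,320,000 mm².
w² = 1,320,000/√2, so w ≈ 966.1 mm; long side = w√2 ≈ 1366.3 mm.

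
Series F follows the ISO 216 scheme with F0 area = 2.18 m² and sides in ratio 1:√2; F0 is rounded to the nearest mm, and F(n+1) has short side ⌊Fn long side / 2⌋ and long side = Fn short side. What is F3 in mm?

Let F0's short side be w mm. w · w√2 = 2.18 m² = 2,180,000 mm², so w ≈ 1241.6 mm and w√2 ≈ 1755.8 mm → F0 = 1242 × 1756 mm.
F1: ⌊1756/2⌋ × 1242 = 878 × 1242 mm
F2: ⌊1242/2⌋ × 878 = 621 × 878 mm
F3: ⌊878/2⌋ × 621 = 439 × 621 mm

439 × 621 mm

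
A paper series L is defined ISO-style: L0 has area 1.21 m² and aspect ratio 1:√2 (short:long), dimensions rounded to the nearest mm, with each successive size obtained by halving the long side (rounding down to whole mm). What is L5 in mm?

163 × 231 mm

Let L0's short side be w mm. w · w√2 = 1.21 m² = 1,210,000 mm², so w ≈ 925.0 mm and w√2 ≈ 1308.1 mm → L0 = 925 × 1308 mm.
L1: ⌊1308/2⌋ × 925 = 654 × 925 mm
L2: ⌊925/2⌋ × 654 = 462 × 654 mm
L3: ⌊654/2⌋ × 462 = 327 × 462 mm
L4: ⌊462/2⌋ × 327 = 231 × 327 mm
L5: ⌊327/2⌋ × 231 = 163 × 231 mm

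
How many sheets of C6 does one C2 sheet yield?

16

Each ISO step halves the sheet: 1 × C2 → 2 × C3 → 4 × C4 → 8 × C5 → …
From C2 to C6 is 4 halving steps: 2^4 = 16.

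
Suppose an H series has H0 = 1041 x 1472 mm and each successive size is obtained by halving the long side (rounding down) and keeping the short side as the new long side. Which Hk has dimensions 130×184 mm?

H0: 1041 × 1472 mm
H1: 736 × 1041 mm
H2: 520 × 736 mm
H3: 368 × 520 mm
H4: 260 × 368 mm
H5: 184 × 260 mm
H6: 130 × 184 mm
H7: 92 × 130 mm
→ matches H6.

H6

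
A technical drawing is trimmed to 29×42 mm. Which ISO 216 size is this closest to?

C10 (28 × 40 mm)

Aspect ratio 42/29 ≈ 1.448 (ISO target is √2 ≈ 1.414).
In the C-series (envelope sizes, between A and B): C10 = 28 × 40 mm.
Off by 3 mm total — nearest standard size.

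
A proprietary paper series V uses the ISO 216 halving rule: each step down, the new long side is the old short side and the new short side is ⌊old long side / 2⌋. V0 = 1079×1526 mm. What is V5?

190 × 269 mm

V1: ⌊1526/2⌋ × 1079 = 763 × 1079 mm
V2: ⌊1079/2⌋ × 763 = 539 × 763 mm
V3: ⌊763/2⌋ × 539 = 381 × 539 mm
V4: ⌊539/2⌋ × 381 = 269 × 381 mm
V5: ⌊381/2⌋ × 269 = 190 × 269 mm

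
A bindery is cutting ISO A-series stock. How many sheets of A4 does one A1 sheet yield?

8

Each ISO step halves the sheet: 1 × A1 → 2 × A2 → 4 × A3 → 8 × A4
From A1 to A4 is 3 halving steps: 2^3 = 8.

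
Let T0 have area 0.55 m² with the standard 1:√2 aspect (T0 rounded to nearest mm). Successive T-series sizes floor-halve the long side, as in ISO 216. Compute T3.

Let T0's short side be w mm. w · w√2 = 0.55 m² = 550,000 mm², so w ≈ 623.6 mm and w√2 ≈ 881.9 mm → T0 = 624 × 882 mm.
T1: ⌊882/2⌋ × 624 = 441 × 624 mm
T2: ⌊624/2⌋ × 441 = 312 × 441 mm
T3: ⌊441/2⌋ × 312 = 220 × 312 mm

220 × 312 mm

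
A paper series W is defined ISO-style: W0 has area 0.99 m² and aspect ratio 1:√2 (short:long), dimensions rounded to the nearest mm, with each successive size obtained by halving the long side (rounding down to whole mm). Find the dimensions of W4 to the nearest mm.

209 × 295 mm

Let W0's short side be w mm. w · w√2 = 0.99 m² = 990,000 mm², so w ≈ 836.7 mm and w√2 ≈ 1183.2 mm → W0 = 837 × 1183 mm.
W1: ⌊1183/2⌋ × 837 = 591 × 837 mm
W2: ⌊837/2⌋ × 591 = 418 × 591 mm
W3: ⌊591/2⌋ × 418 = 295 × 418 mm
W4: ⌊418/2⌋ × 295 = 209 × 295 mm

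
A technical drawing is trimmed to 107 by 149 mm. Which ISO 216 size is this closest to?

A6 (105 × 148 mm)

Aspect ratio 149/107 ≈ 1.393 (ISO target is √2 ≈ 1.414).
In the A-series (A0 area = 1 m²): A6 = 105 × 148 mm.
Off by 3 mm total — nearest standard size.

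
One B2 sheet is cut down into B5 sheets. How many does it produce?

Each ISO step halves the sheet: 1 × B2 → 2 × B3 → 4 × B4 → 8 × B5
From B2 to B5 is 3 halving steps: 2^3 = 8.

8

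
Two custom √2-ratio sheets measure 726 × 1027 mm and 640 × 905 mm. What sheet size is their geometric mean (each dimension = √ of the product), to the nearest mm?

Short side: √(726 · 640) = √464640 ≈ 681.6 → 682 mm
Long side: √(1027 · 905) = √929435 ≈ 964.1 → 964 mm

682 × 964 mm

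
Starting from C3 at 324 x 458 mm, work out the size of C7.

C4: ⌊458/2⌋ × 324 = 229 × 324 mm
C5: ⌊324/2⌋ × 229 = 162 × 229 mm
C6: ⌊229/2⌋ × 162 = 114 × 162 mm
C7: ⌊162/2⌋ × 114 = 81 × 114 mm

81 × 114 mm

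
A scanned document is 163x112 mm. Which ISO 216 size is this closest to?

C6 (114 × 162 mm)

Aspect ratio 163/112 ≈ 1.455 (ISO target is √2 ≈ 1.414).
In the C-series (envelope sizes, between A and B): C6 = 114 × 162 mm.
Off by 3 mm total — nearest standard size.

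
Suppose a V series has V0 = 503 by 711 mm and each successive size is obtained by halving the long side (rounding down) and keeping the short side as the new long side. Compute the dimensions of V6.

V1: ⌊711/2⌋ × 503 = 355 × 503 mm
V2: ⌊503/2⌋ × 355 = 251 × 355 mm
V3: ⌊355/2⌋ × 251 = 177 × 251 mm
V4: ⌊251/2⌋ × 177 = 125 × 177 mm
V5: ⌊177/2⌋ × 125 = 88 × 125 mm
V6: ⌊125/2⌋ × 88 = 62 × 88 mm

62 × 88 mm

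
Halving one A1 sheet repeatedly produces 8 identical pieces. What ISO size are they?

8 = 2^3, so 3 halving steps.
A1 → A2 → … → A4 after 3 steps.

A4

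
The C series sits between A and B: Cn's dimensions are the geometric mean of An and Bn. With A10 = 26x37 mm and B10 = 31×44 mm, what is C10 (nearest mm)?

Short side: √(26 · 31) = √806 ≈ 28.4 → 28 mm
Long side: √(37 · 44) = √1628 ≈ 40.3 → 40 mm

28 × 40 mm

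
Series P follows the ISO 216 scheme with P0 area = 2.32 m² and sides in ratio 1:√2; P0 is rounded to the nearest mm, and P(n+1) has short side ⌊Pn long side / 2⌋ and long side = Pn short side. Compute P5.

Let P0's short side be w mm. w · w√2 = 2.32 m² = 2,320,000 mm², so w ≈ 1280.8 mm and w√2 ≈ 1811.3 mm → P0 = 1281 × 1811 mm.
P1: ⌊1811/2⌋ × 1281 = 905 × 1281 mm
P2: ⌊1281/2⌋ × 905 = 640 × 905 mm
P3: ⌊905/2⌋ × 640 = 452 × 640 mm
P4: ⌊640/2⌋ × 452 = 320 × 452 mm
P5: ⌊452/2⌋ × 320 = 226 × 320 mm

226 × 320 mm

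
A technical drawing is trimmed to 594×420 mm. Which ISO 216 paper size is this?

A2 (420 × 594 mm)

Aspect ratio 594/420 ≈ 1.414 — close to the ISO √2 ≈ 1.414.
In the A-series (A0 area = 1 m²): A2 = 420 × 594 mm.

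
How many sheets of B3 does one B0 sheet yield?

8

Each ISO step halves the sheet: 1 × B0 → 2 × B1 → 4 × B2 → 8 × B3
From B0 to B3 is 3 halving steps: 2^3 = 8.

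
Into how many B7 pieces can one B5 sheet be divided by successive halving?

4

Each ISO step halves the sheet: 1 × B5 → 2 × B6 → 4 × B7
From B5 to B7 is 2 halving steps: 2^2 = 4.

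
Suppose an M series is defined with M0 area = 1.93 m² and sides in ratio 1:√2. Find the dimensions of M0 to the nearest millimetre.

Let the short side be w mm. Then w · w√2 = 1.93 m² = 1,930,000 mm².
w² = 1,930,000/√2, so w ≈ 1168.2 mm; long side = w√2 ≈ 1652.1 mm.

1168 × 1652 mm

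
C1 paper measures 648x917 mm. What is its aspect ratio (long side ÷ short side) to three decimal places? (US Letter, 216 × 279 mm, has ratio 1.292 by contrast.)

1.415

917 / 648 = 1.415
Matches √2 ≈ 1.414 — the ISO 216 defining ratio.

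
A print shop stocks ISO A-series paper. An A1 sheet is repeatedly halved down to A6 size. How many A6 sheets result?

32

Each ISO step halves the sheet: 1 × A1 → 2 × A2 → 4 × A3 → 8 × A4 → …
From A1 to A6 is 5 halving steps: 2^5 = 32.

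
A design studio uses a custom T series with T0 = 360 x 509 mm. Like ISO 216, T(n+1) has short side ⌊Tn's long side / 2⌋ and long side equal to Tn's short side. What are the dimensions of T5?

63 × 90 mm

T1 = 254 × 360 mm (from T0 by 1 halving).
T2: ⌊360/2⌋ × 254 = 180 × 254 mm
T3: ⌊254/2⌋ × 180 = 127 × 180 mm
T4: ⌊180/2⌋ × 127 = 90 × 127 mm
T5: ⌊127/2⌋ × 90 = 63 × 90 mm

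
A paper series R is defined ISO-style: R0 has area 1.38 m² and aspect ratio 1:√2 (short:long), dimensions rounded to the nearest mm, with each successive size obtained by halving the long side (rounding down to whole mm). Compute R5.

174 × 247 mm

Let R0's short side be w mm. w · w√2 = 1.38 m² = 1,380,000 mm², so w ≈ 987.8 mm and w√2 ≈ 1397.0 mm → R0 = 988 × 1397 mm.
R1: ⌊1397/2⌋ × 988 = 698 × 988 mm
R2: ⌊988/2⌋ × 698 = 494 × 698 mm
R3: ⌊698/2⌋ × 494 = 349 × 494 mm
R4: ⌊494/2⌋ × 349 = 247 × 349 mm
R5: ⌊349/2⌋ × 247 = 174 × 247 mm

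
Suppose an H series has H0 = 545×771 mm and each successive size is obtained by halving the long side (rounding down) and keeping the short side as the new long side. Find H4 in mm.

136 × 192 mm

H1: ⌊771/2⌋ × 545 = 385 × 545 mm
H2: ⌊545/2⌋ × 385 = 272 × 385 mm
H3: ⌊385/2⌋ × 272 = 192 × 272 mm
H4: ⌊272/2⌋ × 192 = 136 × 192 mm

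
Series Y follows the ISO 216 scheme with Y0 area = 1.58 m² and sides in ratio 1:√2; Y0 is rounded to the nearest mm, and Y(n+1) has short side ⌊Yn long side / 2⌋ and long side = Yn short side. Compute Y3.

Let Y0's short side be w mm. w · w√2 = 1.58 m² = 1,580,000 mm², so w ≈ 1057.0 mm and w√2 ≈ 1494.8 mm → Y0 = 1057 × 1495 mm.
Y1: ⌊1495/2⌋ × 1057 = 747 × 1057 mm
Y2: ⌊1057/2⌋ × 747 = 528 × 747 mm
Y3: ⌊747/2⌋ × 528 = 373 × 528 mm

373 × 528 mm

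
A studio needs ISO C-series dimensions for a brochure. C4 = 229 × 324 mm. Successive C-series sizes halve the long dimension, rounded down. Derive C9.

40 × 57 mm

C5: ⌊324/2⌋ × 229 = 162 × 229 mm
C6: ⌊229/2⌋ × 162 = 114 × 162 mm
C7: ⌊162/2⌋ × 114 = 81 × 114 mm
C8: ⌊114/2⌋ × 81 = 57 × 81 mm
C9: ⌊81/2⌋ × 57 = 40 × 57 mm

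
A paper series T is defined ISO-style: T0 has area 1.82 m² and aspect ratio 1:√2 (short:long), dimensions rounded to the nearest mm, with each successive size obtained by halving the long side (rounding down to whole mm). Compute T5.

200 × 283 mm

Let T0's short side be w mm. w · w√2 = 1.82 m² = 1,820,000 mm², so w ≈ 1134.4 mm and w√2 ≈ 1604.3 mm → T0 = 1134 × 1604 mm.
T1: ⌊1604/2⌋ × 1134 = 802 × 1134 mm
T2: ⌊1134/2⌋ × 802 = 567 × 802 mm
T3: ⌊802/2⌋ × 567 = 401 × 567 mm
T4: ⌊567/2⌋ × 401 = 283 × 401 mm
T5: ⌊401/2⌋ × 283 = 200 × 283 mm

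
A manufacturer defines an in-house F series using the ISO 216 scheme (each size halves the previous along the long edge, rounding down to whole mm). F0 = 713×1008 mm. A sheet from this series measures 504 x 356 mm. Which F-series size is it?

F0: 713 × 1008 mm
F1: 504 × 713 mm
F2: 356 × 504 mm
F3: 252 × 356 mm
→ matches F2.

F2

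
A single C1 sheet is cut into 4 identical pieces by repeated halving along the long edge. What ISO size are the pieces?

C3

4 = 2^2, so 2 halving steps.
C1 → C2 → … → C3 after 2 steps.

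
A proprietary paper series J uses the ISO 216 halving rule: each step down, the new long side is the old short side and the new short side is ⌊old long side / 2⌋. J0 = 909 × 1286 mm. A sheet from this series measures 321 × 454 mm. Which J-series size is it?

J0: 909 × 1286 mm
J1: 643 × 909 mm
J2: 454 × 643 mm
J3: 321 × 454 mm
J4: 227 × 321 mm
→ matches J3.

J3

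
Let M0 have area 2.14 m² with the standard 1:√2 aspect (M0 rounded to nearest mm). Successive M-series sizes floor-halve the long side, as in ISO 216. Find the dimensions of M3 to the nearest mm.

435 × 615 mm

Let M0's short side be w mm. w · w√2 = 2.14 m² = 2,140,000 mm², so w ≈ 1230.1 mm and w√2 ≈ 1739.7 mm → M0 = 1230 × 1740 mm.
M1: ⌊1740/2⌋ × 1230 = 870 × 1230 mm
M2: ⌊1230/2⌋ × 870 = 615 × 870 mm
M3: ⌊870/2⌋ × 615 = 435 × 615 mm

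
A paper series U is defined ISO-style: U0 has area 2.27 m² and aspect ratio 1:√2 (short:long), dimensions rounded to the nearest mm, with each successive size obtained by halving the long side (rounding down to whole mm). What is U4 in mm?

Let U0's short side be w mm. w · w√2 = 2.27 m² = 2,270,000 mm², so w ≈ 1266.9 mm and w√2 ≈ 1791.7 mm → U0 = 1267 × 1792 mm.
U1: ⌊1792/2⌋ × 1267 = 896 × 1267 mm
U2: ⌊1267/2⌋ × 896 = 633 × 896 mm
U3: ⌊896/2⌋ × 633 = 448 × 633 mm
U4: ⌊633/2⌋ × 448 = 316 × 448 mm

316 × 448 mm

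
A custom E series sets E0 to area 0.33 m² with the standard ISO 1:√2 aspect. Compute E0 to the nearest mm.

483 × 683 mm

Let the short side be w mm. Then w · w√2 = 0.33 m² = 330,000 mm².
w² = 330,000/√2, so w ≈ 483.1 mm; long side = w√2 ≈ 683.1 mm.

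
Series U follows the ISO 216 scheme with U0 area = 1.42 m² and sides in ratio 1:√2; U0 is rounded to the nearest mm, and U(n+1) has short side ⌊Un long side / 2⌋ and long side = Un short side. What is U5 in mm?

Let U0's short side be w mm. w · w√2 = 1.42 m² = 1,420,000 mm², so w ≈ 1002.0 mm and w√2 ≈ 1417.1 mm → U0 = 1002 × 1417 mm.
U1: ⌊1417/2⌋ × 1002 = 708 × 1002 mm
U2: ⌊1002/2⌋ × 708 = 501 × 708 mm
U3: ⌊708/2⌋ × 501 = 354 × 501 mm
U4: ⌊501/2⌋ × 354 = 250 × 354 mm
U5: ⌊354/2⌋ × 250 = 177 × 250 mm

177 × 250 mm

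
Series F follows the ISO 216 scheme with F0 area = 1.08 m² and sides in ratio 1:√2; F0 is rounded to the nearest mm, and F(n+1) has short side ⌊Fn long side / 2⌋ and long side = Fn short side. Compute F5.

Let F0's short side be w mm. w · w√2 = 1.08 m² = 1,080,000 mm², so w ≈ 873.9 mm and w√2 ≈ 1235.9 mm → F0 = 874 × 1236 mm.
F1: ⌊1236/2⌋ × 874 = 618 × 874 mm
F2: ⌊874/2⌋ × 618 = 437 × 618 mm
F3: ⌊618/2⌋ × 437 = 309 × 437 mm
F4: ⌊437/2⌋ × 309 = 218 × 309 mm
F5: ⌊309/2⌋ × 218 = 154 × 218 mm

154 × 218 mm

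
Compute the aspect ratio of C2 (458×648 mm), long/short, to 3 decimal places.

648 / 458 = 1.415
Matches √2 ≈ 1.414 — the ISO 216 defining ratio.

1.415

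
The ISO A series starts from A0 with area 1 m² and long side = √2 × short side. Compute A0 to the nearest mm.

841 × 1189 mm

Let the short side be w mm. Then the long side is w√2 and w · w√2 = 10⁶ mm².
w² = 10⁶/√2, so w = 1000 / 2^(1/4) ≈ 840.9 mm; long side = 1000 · 2^(1/4) ≈ 1189.2 mm.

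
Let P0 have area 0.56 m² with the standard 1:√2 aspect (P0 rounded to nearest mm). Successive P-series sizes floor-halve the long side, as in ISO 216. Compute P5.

Let P0's short side be w mm. w · w√2 = 0.56 m² = 560,000 mm², so w ≈ 629.3 mm and w√2 ≈ 889.9 mm → P0 = 629 × 890 mm.
P1: ⌊890/2⌋ × 629 = 445 × 629 mm
P2: ⌊629/2⌋ × 445 = 314 × 445 mm
P3: ⌊445/2⌋ × 314 = 222 × 314 mm
P4: ⌊314/2⌋ × 222 = 157 × 222 mm
P5: ⌊222/2⌋ × 157 = 111 × 157 mm

111 × 157 mm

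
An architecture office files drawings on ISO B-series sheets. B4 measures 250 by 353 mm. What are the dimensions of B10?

B5: ⌊353/2⌋ × 250 = 176 × 250 mm
B6: ⌊250/2⌋ × 176 = 125 × 176 mm
B7: ⌊176/2⌋ × 125 = 88 × 125 mm
B8: ⌊125/2⌋ × 88 = 62 × 88 mm
B9: ⌊88/2⌋ × 62 = 44 × 62 mm
B10: ⌊62/2⌋ × 44 = 31 × 44 mm

31 × 44 mm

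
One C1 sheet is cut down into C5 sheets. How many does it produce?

C1 = 648 × 917 mm; C5 = 162 × 229 mm.
Each halving step doubles the count; 4 steps from C1 to C5.
2^4 = 16.

16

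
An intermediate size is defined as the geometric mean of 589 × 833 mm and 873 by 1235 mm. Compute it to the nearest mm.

Short side: √(589 · 873) = √514197 ≈ 717.1 → 717 mm
Long side: √(833 · 1235) = √1028755 ≈ 1014.3 → 1014 mm

717 × 1014 mm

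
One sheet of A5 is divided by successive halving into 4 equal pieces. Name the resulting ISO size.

A7

4 = 2^2, so 2 halving steps.
A5 → A6 → … → A7 after 2 steps.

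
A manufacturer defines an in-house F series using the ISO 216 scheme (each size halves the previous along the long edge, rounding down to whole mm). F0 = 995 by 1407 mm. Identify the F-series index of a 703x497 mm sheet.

F2

F0: 995 × 1407 mm
F1: 703 × 995 mm
F2: 497 × 703 mm
F3: 351 × 497 mm
→ matches F2.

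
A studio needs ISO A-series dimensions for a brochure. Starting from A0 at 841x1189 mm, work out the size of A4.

210 × 297 mm

A1: ⌊1189/2⌋ × 841 = 594 × 841 mm
A2: ⌊841/2⌋ × 594 = 420 × 594 mm
A3: ⌊594/2⌋ × 420 = 297 × 420 mm
A4: ⌊420/2⌋ × 297 = 210 × 297 mm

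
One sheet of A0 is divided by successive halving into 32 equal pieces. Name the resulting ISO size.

A5

32 = 2^5, so 5 halving steps.
A0 → A1 → … → A5 after 5 steps.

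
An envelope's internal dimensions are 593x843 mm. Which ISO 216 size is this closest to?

A1 (594 × 841 mm)

Aspect ratio 843/593 ≈ 1.422 — close to the ISO √2 ≈ 1.414.
In the A-series (A0 area = 1 m²): A1 = 594 × 841 mm.
Off by 3 mm total — nearest standard size.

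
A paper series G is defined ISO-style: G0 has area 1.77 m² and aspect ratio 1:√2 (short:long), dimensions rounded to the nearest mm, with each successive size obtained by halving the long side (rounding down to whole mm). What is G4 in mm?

Let G0's short side be w mm. w · w√2 = 1.77 m² = 1,770,000 mm², so w ≈ 1118.7 mm and w√2 ≈ 1582.1 mm → G0 = 1119 × 1582 mm.
G1: ⌊1582/2⌋ × 1119 = 791 × 1119 mm
G2: ⌊1119/2⌋ × 791 = 559 × 791 mm
G3: ⌊791/2⌋ × 559 = 395 × 559 mm
G4: ⌊559/2⌋ × 395 = 279 × 395 mm

279 × 395 mm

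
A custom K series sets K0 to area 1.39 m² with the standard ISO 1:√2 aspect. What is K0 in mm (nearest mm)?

Let the short side be w mm. Then w · w√2 = 1.39 m² = 1,390,000 mm².
w² = 1,390,000/√2, so w ≈ 991.4 mm; long side = w√2 ≈ 1402.1 mm.

991 × 1402 mm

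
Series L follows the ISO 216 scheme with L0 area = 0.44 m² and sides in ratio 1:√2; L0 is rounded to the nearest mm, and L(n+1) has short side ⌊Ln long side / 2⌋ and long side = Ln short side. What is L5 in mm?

98 × 139 mm

Let L0's short side be w mm. w · w√2 = 0.44 m² = 440,000 mm², so w ≈ 557.8 mm and w√2 ≈ 788.8 mm → L0 = 558 × 789 mm.
L1: ⌊789/2⌋ × 558 = 394 × 558 mm
L2: ⌊558/2⌋ × 394 = 279 × 394 mm
L3: ⌊394/2⌋ × 279 = 197 × 279 mm
L4: ⌊279/2⌋ × 197 = 139 × 197 mm
L5: ⌊197/2⌋ × 139 = 98 × 139 mm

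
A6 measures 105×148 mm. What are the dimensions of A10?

26 × 37 mm

A7: ⌊148/2⌋ × 105 = 74 × 105 mm
A8: ⌊105/2⌋ × 74 = 52 × 74 mm
A9: ⌊74/2⌋ × 52 = 37 × 52 mm
A10: ⌊52/2⌋ × 37 = 26 × 37 mm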